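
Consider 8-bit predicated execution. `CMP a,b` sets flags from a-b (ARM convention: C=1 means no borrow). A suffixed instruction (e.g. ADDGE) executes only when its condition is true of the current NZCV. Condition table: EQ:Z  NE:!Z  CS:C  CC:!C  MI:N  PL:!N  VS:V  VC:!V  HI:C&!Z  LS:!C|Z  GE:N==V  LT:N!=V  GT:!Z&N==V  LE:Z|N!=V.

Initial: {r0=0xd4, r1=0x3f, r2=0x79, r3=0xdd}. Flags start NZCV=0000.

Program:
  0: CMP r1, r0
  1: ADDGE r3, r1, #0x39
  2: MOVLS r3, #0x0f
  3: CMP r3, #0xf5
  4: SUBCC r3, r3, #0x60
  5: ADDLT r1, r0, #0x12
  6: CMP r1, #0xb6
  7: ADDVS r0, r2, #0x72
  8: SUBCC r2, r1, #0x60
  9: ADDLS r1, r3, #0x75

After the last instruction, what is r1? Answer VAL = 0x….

[0] flags=0000 → (cmp)
[1] flags=0000 GE?T → r3=0x78
[2] flags=0000 LS?T → r3=0x0f
[3] flags=0000 → (cmp)
[4] flags=0000 CC?T → r3=0xaf
[5] flags=0000 LT?F → skip
[6] flags=1001 → (cmp)
[7] flags=1001 VS?T → r0=0xeb
[8] flags=1001 CC?T → r2=0xdf
[9] flags=1001 LS?T → r1=0x24

VAL = 0x24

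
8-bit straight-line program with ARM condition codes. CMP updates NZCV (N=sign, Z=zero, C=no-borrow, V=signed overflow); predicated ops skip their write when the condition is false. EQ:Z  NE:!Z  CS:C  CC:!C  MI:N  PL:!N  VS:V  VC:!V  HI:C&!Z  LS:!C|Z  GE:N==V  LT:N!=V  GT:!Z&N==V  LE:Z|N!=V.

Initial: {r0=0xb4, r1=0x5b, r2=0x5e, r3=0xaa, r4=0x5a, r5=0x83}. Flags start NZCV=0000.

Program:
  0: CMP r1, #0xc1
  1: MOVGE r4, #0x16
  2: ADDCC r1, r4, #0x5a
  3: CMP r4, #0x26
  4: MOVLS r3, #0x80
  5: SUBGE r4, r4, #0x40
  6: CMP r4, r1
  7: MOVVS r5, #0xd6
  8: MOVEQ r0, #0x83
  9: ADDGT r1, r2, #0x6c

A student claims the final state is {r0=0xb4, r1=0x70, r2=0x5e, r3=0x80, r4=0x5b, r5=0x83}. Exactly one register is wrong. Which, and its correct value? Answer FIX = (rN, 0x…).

0: ✓ CMP  NZCV=1001
1: ✓ MOVGE  r4←0x16
2: ✓ ADDCC  r1←0x70
3: ✓ CMP  NZCV=1000
4: ✓ MOVLS  r3←0x80
5: · SUBGE
6: ✓ CMP  NZCV=1000
7: · MOVVS
8: · MOVEQ
9: · ADDGT

FIX = (r4, 0x16)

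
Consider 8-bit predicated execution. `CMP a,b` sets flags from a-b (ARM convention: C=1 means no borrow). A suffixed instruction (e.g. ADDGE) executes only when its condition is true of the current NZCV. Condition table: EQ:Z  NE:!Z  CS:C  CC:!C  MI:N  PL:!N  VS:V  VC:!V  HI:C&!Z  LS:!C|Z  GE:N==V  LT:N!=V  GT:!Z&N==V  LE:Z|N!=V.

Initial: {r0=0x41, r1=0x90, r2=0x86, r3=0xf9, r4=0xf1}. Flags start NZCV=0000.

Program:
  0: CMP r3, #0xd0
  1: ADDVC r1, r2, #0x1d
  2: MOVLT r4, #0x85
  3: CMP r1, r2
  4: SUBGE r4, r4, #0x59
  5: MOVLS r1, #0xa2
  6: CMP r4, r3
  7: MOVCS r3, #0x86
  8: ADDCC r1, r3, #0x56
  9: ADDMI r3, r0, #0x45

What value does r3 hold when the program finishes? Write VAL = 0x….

VAL = 0x86

0: ✓ CMP  NZCV=0010
1: ✓ ADDVC  r1←0xa3
2: · MOVLT
3: ✓ CMP  NZCV=0010
4: ✓ SUBGE  r4←0x98
5: · MOVLS
6: ✓ CMP  NZCV=1000
7: · MOVCS
8: ✓ ADDCC  r1←0x4f
9: ✓ ADDMI  r3←0x86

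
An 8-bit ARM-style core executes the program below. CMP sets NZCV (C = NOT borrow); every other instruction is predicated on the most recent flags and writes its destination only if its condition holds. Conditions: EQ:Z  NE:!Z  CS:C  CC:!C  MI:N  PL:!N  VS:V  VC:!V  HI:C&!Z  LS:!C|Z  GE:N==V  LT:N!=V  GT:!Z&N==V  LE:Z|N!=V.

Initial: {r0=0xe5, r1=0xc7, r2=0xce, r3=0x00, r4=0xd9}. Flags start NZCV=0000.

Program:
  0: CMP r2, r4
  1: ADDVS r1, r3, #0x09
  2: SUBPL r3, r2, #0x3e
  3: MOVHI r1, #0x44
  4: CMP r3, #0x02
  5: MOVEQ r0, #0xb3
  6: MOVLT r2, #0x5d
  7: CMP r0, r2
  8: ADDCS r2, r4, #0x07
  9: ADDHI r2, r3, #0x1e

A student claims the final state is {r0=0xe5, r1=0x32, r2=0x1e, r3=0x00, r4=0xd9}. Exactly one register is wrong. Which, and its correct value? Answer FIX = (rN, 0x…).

[0] flags=1000 → (cmp)
[1] flags=1000 VS?F → skip
[2] flags=1000 PL?F → skip
[3] flags=1000 HI?F → skip
[4] flags=1000 → (cmp)
[5] flags=1000 EQ?F → skip
[6] flags=1000 LT?T → r2=0x5d
[7] flags=1010 → (cmp)
[8] flags=1010 CS?T → r2=0xe0
[9] flags=1010 HI?T → r2=0x1e

FIX = (r1, 0xc7)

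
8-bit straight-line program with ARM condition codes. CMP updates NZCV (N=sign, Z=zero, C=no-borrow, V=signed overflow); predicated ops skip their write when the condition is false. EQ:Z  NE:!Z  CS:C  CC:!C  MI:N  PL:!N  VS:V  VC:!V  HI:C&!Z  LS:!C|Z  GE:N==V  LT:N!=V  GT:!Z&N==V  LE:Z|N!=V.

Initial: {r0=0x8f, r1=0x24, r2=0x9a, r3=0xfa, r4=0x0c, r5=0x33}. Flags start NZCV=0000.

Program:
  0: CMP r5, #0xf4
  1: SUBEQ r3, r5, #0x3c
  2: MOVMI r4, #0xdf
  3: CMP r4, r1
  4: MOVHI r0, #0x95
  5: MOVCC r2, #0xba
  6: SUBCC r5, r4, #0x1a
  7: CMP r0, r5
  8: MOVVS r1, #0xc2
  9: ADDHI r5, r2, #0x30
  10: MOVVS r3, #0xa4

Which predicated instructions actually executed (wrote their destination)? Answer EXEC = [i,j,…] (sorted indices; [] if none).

[0] flags=0000 → (cmp)
[1] flags=0000 EQ?F → skip
[2] flags=0000 MI?F → skip
[3] flags=1000 → (cmp)
[4] flags=1000 HI?F → skip
[5] flags=1000 CC?T → r2=0xba
[6] flags=1000 CC?T → r5=0xf2
[7] flags=1000 → (cmp)
[8] flags=1000 VS?F → skip
[9] flags=1000 HI?F → skip
[10] flags=1000 VS?F → skip

EXEC = [5,6]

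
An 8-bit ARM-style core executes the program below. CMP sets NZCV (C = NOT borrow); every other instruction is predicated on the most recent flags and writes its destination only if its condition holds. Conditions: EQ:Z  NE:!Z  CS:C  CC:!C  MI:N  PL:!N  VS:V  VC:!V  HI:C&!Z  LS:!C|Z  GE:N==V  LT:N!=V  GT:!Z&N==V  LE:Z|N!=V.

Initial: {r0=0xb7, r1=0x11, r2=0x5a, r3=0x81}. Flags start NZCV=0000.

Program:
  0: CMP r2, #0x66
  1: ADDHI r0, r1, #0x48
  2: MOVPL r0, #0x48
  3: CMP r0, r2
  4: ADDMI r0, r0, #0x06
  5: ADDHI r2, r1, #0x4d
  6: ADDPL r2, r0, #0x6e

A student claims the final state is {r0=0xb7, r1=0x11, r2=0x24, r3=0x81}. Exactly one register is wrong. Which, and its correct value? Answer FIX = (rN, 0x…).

0: ✓ CMP  NZCV=1000
1: · ADDHI
2: · MOVPL
3: ✓ CMP  NZCV=0011
4: · ADDMI
5: ✓ ADDHI  r2←0x5e
6: ✓ ADDPL  r2←0x25

FIX = (r2, 0x25)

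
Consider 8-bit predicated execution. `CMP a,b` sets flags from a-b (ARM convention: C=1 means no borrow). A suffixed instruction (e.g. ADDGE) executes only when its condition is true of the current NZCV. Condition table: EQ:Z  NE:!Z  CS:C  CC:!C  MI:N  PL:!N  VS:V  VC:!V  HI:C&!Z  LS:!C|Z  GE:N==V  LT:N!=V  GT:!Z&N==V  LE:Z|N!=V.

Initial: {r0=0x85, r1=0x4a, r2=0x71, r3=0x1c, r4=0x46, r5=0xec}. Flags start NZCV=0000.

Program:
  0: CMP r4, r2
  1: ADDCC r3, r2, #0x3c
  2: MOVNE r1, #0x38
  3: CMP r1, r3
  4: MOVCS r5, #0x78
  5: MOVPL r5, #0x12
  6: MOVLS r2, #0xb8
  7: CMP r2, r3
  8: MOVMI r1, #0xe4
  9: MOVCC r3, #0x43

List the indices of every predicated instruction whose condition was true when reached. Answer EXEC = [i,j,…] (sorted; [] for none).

[0] flags=1000 → (cmp)
[1] flags=1000 CC?T → r3=0xad
[2] flags=1000 NE?T → r1=0x38
[3] flags=1001 → (cmp)
[4] flags=1001 CS?F → skip
[5] flags=1001 PL?F → skip
[6] flags=1001 LS?T → r2=0xb8
[7] flags=0010 → (cmp)
[8] flags=0010 MI?F → skip
[9] flags=0010 CC?F → skip

EXEC = [1,2,6]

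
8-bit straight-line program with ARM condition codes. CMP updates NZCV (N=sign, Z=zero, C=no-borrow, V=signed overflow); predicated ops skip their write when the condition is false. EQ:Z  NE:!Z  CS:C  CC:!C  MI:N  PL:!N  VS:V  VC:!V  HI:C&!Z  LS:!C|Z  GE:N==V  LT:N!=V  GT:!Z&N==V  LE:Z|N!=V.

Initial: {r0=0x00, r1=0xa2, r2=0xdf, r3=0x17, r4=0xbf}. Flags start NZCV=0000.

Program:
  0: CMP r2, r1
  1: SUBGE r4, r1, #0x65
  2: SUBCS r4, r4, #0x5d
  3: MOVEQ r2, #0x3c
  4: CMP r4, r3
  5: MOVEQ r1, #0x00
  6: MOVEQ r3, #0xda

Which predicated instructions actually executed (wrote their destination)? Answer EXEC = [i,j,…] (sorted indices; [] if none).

EXEC = [1,2]

[0] flags=0010 → (cmp)
[1] flags=0010 GE?T → r4=0x3d
[2] flags=0010 CS?T → r4=0xe0
[3] flags=0010 EQ?F → skip
[4] flags=1010 → (cmp)
[5] flags=1010 EQ?F → skip
[6] flags=1010 EQ?F → skip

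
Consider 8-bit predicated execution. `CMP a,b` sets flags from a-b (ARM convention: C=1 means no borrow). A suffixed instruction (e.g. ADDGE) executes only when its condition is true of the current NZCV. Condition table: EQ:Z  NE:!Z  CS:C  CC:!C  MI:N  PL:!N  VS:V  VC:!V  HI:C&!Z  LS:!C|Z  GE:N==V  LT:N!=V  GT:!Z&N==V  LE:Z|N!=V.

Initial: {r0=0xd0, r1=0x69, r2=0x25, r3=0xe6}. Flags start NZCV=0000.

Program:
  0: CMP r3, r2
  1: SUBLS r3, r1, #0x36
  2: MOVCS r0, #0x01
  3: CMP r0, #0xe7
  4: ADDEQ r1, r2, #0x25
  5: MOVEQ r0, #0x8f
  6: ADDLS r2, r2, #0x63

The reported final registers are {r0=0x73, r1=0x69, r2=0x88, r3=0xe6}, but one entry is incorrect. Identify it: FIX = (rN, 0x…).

[0] flags=1010 → (cmp)
[1] flags=1010 LS?F → skip
[2] flags=1010 CS?T → r0=0x01
[3] flags=0000 → (cmp)
[4] flags=0000 EQ?F → skip
[5] flags=0000 EQ?F → skip
[6] flags=0000 LS?T → r2=0x88

FIX = (r0, 0x01)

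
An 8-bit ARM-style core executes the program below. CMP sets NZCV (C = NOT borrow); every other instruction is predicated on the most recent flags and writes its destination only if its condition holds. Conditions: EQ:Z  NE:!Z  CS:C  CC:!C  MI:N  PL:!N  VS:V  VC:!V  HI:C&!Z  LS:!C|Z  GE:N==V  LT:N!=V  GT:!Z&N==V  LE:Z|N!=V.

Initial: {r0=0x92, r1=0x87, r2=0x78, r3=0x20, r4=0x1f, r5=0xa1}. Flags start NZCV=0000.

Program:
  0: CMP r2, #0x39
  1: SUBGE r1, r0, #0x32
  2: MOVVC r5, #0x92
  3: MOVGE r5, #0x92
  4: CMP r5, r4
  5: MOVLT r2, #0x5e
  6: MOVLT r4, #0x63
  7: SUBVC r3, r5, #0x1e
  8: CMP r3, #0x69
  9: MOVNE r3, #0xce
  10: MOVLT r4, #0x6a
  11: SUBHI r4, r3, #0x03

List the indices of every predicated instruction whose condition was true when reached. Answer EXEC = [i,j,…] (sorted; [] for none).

EXEC = [1,2,3,5,6,9,10]

[0] flags=0010 → (cmp)
[1] flags=0010 GE?T → r1=0x60
[2] flags=0010 VC?T → r5=0x92
[3] flags=0010 GE?T → r5=0x92
[4] flags=0011 → (cmp)
[5] flags=0011 LT?T → r2=0x5e
[6] flags=0011 LT?T → r4=0x63
[7] flags=0011 VC?F → skip
[8] flags=1000 → (cmp)
[9] flags=1000 NE?T → r3=0xce
[10] flags=1000 LT?T → r4=0x6a
[11] flags=1000 HI?F → skip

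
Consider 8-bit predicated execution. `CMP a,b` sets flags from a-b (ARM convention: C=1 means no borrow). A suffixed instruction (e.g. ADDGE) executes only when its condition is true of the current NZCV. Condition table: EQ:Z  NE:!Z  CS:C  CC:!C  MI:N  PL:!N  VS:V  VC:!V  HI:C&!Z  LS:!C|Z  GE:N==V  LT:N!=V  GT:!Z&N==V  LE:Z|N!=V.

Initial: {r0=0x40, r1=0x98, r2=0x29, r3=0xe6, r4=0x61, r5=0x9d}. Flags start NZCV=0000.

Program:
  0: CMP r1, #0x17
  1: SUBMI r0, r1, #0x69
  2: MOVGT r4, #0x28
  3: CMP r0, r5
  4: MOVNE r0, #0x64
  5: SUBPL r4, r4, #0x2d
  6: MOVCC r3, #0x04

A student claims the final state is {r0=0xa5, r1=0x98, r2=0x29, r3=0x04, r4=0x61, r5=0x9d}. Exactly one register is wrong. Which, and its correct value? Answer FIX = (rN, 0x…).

0: ✓ CMP  NZCV=1010
1: ✓ SUBMI  r0←0x2f
2: · MOVGT
3: ✓ CMP  NZCV=1001
4: ✓ MOVNE  r0←0x64
5: · SUBPL
6: ✓ MOVCC  r3←0x04

FIX = (r0, 0x64)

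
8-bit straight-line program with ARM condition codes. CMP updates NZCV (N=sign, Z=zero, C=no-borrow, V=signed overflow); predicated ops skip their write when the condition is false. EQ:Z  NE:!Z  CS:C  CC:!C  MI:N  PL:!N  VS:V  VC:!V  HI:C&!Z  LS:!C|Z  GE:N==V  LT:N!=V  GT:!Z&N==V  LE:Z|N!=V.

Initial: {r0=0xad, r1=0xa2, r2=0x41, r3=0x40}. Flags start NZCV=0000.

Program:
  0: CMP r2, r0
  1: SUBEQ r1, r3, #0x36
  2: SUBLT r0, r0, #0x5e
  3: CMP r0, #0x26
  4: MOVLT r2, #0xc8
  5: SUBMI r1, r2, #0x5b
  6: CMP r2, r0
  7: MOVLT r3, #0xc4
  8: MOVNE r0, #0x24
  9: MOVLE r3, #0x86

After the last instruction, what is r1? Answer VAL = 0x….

VAL = 0x6d

[0] flags=1001 → (cmp)
[1] flags=1001 EQ?F → skip
[2] flags=1001 LT?F → skip
[3] flags=1010 → (cmp)
[4] flags=1010 LT?T → r2=0xc8
[5] flags=1010 MI?T → r1=0x6d
[6] flags=0010 → (cmp)
[7] flags=0010 LT?F → skip
[8] flags=0010 NE?T → r0=0x24
[9] flags=0010 LE?F → skip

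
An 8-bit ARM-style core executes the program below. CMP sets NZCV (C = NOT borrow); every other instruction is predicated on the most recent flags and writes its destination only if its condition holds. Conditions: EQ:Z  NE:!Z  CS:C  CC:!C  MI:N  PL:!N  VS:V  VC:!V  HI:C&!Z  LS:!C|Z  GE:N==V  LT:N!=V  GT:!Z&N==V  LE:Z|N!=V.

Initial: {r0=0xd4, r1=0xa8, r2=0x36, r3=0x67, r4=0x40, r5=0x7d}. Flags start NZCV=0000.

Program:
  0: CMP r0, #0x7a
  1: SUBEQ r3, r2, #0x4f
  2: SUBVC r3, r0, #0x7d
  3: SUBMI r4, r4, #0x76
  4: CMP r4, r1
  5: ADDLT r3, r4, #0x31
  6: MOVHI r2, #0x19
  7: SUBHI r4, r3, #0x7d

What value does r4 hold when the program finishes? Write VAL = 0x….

VAL = 0x40

[0] flags=0011 → (cmp)
[1] flags=0011 EQ?F → skip
[2] flags=0011 VC?F → skip
[3] flags=0011 MI?F → skip
[4] flags=1001 → (cmp)
[5] flags=1001 LT?F → skip
[6] flags=1001 HI?F → skip
[7] flags=1001 HI?F → skip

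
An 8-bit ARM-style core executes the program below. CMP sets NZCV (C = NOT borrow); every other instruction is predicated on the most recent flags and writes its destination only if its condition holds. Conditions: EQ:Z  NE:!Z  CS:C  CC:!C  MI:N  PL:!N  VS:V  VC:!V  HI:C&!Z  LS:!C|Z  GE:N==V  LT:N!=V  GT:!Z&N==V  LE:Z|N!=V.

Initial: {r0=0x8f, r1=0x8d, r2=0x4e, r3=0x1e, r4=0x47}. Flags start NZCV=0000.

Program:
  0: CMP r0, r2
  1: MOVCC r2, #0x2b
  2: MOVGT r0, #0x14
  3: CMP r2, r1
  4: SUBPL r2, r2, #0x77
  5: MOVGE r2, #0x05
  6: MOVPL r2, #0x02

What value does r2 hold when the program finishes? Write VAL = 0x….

VAL = 0x05

[0] flags=0011 → (cmp)
[1] flags=0011 CC?F → skip
[2] flags=0011 GT?F → skip
[3] flags=1001 → (cmp)
[4] flags=1001 PL?F → skip
[5] flags=1001 GE?T → r2=0x05
[6] flags=1001 PL?F → skip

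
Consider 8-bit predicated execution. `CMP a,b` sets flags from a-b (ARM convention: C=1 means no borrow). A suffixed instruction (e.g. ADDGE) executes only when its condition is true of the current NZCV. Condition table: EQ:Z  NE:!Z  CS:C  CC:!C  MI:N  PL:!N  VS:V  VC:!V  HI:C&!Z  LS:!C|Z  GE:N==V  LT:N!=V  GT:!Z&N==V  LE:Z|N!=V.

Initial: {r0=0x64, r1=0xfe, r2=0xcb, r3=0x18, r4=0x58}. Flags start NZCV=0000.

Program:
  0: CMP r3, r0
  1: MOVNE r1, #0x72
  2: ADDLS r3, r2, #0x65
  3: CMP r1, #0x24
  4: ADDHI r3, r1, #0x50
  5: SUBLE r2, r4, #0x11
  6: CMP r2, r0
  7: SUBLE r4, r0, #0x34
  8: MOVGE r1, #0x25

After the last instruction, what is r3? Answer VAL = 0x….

VAL = 0xc2

0: ✓ CMP  NZCV=1000
1: ✓ MOVNE  r1←0x72
2: ✓ ADDLS  r3←0x30
3: ✓ CMP  NZCV=0010
4: ✓ ADDHI  r3←0xc2
5: · SUBLE
6: ✓ CMP  NZCV=0011
7: ✓ SUBLE  r4←0x30
8: · MOVGE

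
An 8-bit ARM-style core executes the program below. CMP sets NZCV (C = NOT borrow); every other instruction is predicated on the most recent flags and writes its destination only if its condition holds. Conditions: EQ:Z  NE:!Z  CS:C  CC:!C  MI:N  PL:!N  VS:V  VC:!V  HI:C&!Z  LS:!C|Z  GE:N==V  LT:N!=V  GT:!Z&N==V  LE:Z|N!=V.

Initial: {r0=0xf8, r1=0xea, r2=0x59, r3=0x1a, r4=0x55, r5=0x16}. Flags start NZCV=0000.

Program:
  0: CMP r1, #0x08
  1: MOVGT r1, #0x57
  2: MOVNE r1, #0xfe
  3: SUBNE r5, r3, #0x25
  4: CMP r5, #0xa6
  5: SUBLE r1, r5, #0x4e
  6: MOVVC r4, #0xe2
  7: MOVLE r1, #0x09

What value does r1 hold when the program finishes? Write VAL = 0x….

VAL = 0xfe

[0] flags=1010 → (cmp)
[1] flags=1010 GT?F → skip
[2] flags=1010 NE?T → r1=0xfe
[3] flags=1010 NE?T → r5=0xf5
[4] flags=0010 → (cmp)
[5] flags=0010 LE?F → skip
[6] flags=0010 VC?T → r4=0xe2
[7] flags=0010 LE?F → skip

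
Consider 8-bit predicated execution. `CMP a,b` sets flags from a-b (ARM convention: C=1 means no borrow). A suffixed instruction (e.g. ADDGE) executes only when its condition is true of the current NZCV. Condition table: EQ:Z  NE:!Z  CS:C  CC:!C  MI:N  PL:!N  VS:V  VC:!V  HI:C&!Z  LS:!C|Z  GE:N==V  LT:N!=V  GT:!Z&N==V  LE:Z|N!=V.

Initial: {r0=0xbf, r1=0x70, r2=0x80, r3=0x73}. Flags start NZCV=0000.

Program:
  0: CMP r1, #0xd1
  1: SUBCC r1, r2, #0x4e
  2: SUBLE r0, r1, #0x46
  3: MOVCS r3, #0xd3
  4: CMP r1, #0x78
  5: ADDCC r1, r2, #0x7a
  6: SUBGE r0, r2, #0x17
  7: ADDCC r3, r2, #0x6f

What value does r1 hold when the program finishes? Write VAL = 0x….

VAL = 0xfa

0: ✓ CMP  NZCV=1001
1: ✓ SUBCC  r1←0x32
2: · SUBLE
3: · MOVCS
4: ✓ CMP  NZCV=1000
5: ✓ ADDCC  r1←0xfa
6: · SUBGE
7: ✓ ADDCC  r3←0xef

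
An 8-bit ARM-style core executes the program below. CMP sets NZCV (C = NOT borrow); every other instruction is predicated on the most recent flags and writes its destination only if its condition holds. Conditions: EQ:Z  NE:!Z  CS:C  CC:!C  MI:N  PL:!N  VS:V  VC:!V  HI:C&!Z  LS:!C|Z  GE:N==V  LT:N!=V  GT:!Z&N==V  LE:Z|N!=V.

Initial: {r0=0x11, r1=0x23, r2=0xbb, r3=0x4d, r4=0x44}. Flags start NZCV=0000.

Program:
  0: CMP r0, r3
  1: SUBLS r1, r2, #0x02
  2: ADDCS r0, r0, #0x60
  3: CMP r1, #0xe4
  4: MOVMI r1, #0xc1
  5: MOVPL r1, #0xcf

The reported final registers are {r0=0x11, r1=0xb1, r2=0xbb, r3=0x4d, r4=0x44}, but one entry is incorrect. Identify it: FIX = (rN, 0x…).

[0] flags=1000 → (cmp)
[1] flags=1000 LS?T → r1=0xb9
[2] flags=1000 CS?F → skip
[3] flags=1000 → (cmp)
[4] flags=1000 MI?T → r1=0xc1
[5] flags=1000 PL?F → skip

FIX = (r1, 0xc1)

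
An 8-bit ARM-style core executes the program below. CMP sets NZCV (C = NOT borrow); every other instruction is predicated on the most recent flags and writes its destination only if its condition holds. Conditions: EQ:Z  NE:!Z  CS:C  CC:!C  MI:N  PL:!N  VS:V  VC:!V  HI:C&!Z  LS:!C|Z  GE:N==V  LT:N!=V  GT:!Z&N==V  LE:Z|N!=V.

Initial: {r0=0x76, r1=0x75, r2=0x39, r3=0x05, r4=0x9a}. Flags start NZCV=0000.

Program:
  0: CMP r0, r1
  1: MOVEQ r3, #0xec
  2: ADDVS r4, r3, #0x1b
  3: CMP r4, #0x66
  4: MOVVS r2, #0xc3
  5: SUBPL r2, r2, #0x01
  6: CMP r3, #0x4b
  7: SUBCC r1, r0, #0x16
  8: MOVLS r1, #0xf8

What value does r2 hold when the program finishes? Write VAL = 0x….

0: ✓ CMP  NZCV=0010
1: · MOVEQ
2: · ADDVS
3: ✓ CMP  NZCV=0011
4: ✓ MOVVS  r2←0xc3
5: ✓ SUBPL  r2←0xc2
6: ✓ CMP  NZCV=1000
7: ✓ SUBCC  r1←0x60
8: ✓ MOVLS  r1←0xf8

VAL = 0xc2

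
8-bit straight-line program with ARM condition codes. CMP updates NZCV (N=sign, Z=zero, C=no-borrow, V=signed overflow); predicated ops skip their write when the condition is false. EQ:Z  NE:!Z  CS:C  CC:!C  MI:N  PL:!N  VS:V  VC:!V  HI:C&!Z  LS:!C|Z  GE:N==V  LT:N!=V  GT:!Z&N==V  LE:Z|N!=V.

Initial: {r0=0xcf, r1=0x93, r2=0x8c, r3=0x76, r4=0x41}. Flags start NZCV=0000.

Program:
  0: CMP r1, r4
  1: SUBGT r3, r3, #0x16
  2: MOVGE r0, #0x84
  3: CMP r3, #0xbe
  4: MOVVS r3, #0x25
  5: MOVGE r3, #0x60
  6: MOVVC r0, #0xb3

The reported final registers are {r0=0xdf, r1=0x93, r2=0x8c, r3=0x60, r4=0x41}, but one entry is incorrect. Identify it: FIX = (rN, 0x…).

0: ✓ CMP  NZCV=0011
1: · SUBGT
2: · MOVGE
3: ✓ CMP  NZCV=1001
4: ✓ MOVVS  r3←0x25
5: ✓ MOVGE  r3←0x60
6: · MOVVC

FIX = (r0, 0xcf)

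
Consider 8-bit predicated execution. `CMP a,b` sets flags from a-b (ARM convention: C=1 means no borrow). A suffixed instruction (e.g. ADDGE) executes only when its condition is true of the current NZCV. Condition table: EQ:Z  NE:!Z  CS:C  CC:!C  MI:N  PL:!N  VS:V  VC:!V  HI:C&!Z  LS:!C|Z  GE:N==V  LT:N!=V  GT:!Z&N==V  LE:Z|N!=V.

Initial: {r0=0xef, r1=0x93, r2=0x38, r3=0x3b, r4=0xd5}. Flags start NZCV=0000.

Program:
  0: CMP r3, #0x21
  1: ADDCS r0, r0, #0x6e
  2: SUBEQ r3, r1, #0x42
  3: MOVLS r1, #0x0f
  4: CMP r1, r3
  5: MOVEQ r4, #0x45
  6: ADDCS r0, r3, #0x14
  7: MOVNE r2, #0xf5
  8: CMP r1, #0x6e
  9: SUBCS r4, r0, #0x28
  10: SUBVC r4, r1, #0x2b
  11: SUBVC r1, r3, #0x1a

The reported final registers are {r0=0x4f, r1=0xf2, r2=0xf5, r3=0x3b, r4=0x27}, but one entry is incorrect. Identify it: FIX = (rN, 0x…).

[0] flags=0010 → (cmp)
[1] flags=0010 CS?T → r0=0x5d
[2] flags=0010 EQ?F → skip
[3] flags=0010 LS?F → skip
[4] flags=0011 → (cmp)
[5] flags=0011 EQ?F → skip
[6] flags=0011 CS?T → r0=0x4f
[7] flags=0011 NE?T → r2=0xf5
[8] flags=0011 → (cmp)
[9] flags=0011 CS?T → r4=0x27
[10] flags=0011 VC?F → skip
[11] flags=0011 VC?F → skip

FIX = (r1, 0x93)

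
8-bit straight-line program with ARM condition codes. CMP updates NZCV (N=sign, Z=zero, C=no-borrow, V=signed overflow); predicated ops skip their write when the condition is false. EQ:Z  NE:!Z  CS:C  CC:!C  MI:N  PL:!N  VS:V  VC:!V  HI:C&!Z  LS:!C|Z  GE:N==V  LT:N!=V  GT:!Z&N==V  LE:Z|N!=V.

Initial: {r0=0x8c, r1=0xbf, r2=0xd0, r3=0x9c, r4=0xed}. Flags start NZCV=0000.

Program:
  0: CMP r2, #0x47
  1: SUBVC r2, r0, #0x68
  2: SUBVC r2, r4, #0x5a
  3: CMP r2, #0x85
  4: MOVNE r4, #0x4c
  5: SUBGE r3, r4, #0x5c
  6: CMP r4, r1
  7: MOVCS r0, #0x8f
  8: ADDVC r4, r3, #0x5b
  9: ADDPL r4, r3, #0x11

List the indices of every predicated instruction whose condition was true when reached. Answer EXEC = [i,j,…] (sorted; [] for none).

EXEC = [1,2,4,5]

[0] flags=1010 → (cmp)
[1] flags=1010 VC?T → r2=0x24
[2] flags=1010 VC?T → r2=0x93
[3] flags=0010 → (cmp)
[4] flags=0010 NE?T → r4=0x4c
[5] flags=0010 GE?T → r3=0xf0
[6] flags=1001 → (cmp)
[7] flags=1001 CS?F → skip
[8] flags=1001 VC?F → skip
[9] flags=1001 PL?F → skip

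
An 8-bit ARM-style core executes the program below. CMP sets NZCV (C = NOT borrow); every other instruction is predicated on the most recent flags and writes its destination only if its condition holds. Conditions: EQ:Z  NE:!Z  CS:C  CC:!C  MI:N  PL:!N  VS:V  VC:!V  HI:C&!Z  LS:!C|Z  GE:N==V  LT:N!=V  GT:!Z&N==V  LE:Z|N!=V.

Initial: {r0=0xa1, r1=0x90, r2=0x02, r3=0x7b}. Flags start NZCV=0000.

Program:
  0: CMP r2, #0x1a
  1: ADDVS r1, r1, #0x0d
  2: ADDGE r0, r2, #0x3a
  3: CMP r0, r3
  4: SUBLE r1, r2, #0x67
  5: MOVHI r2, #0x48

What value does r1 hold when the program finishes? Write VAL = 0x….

0: ✓ CMP  NZCV=1000
1: · ADDVS
2: · ADDGE
3: ✓ CMP  NZCV=0011
4: ✓ SUBLE  r1←0x9b
5: ✓ MOVHI  r2←0x48

VAL = 0x9b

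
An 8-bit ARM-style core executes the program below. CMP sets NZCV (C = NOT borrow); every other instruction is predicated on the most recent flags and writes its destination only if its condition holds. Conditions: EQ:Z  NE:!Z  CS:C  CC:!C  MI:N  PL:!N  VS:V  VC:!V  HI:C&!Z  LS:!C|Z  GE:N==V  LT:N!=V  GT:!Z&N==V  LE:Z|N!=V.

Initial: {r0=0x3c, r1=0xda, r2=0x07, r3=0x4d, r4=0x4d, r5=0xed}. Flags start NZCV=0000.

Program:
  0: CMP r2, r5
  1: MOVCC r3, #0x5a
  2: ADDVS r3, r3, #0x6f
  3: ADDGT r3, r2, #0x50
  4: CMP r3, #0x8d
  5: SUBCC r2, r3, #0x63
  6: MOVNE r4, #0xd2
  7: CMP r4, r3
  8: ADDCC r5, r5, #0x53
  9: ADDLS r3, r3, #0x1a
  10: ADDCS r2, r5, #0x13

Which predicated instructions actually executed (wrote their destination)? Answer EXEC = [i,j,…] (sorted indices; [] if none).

[0] flags=0000 → (cmp)
[1] flags=0000 CC?T → r3=0x5a
[2] flags=0000 VS?F → skip
[3] flags=0000 GT?T → r3=0x57
[4] flags=1001 → (cmp)
[5] flags=1001 CC?T → r2=0xf4
[6] flags=1001 NE?T → r4=0xd2
[7] flags=0011 → (cmp)
[8] flags=0011 CC?F → skip
[9] flags=0011 LS?F → skip
[10] flags=0011 CS?T → r2=0x00

EXEC = [1,3,5,6,10]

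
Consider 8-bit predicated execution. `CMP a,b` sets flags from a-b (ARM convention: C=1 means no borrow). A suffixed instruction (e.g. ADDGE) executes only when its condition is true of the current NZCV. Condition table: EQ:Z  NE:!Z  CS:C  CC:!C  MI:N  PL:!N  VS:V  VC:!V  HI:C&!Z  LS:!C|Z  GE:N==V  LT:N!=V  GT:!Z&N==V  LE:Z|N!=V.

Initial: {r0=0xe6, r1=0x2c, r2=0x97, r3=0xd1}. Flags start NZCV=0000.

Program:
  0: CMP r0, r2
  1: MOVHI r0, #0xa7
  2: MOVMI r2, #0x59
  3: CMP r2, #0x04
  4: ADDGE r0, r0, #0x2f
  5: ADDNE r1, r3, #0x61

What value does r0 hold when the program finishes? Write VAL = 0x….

VAL = 0xa7

0: ✓ CMP  NZCV=0010
1: ✓ MOVHI  r0←0xa7
2: · MOVMI
3: ✓ CMP  NZCV=1010
4: · ADDGE
5: ✓ ADDNE  r1←0x32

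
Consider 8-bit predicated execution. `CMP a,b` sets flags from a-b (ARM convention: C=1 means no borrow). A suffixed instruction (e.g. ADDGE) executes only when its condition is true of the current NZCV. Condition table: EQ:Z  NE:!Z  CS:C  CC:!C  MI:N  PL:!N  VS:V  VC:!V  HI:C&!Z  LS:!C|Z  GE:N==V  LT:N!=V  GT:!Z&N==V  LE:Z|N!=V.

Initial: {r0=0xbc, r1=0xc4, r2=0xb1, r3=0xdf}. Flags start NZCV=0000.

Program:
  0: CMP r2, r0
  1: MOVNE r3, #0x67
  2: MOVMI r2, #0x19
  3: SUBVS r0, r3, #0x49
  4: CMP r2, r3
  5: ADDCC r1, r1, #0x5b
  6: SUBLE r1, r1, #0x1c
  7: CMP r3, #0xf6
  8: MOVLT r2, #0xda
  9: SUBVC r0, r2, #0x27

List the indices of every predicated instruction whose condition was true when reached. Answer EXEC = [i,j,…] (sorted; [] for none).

[0] flags=1000 → (cmp)
[1] flags=1000 NE?T → r3=0x67
[2] flags=1000 MI?T → r2=0x19
[3] flags=1000 VS?F → skip
[4] flags=1000 → (cmp)
[5] flags=1000 CC?T → r1=0x1f
[6] flags=1000 LE?T → r1=0x03
[7] flags=0000 → (cmp)
[8] flags=0000 LT?F → skip
[9] flags=0000 VC?T → r0=0xf2

EXEC = [1,2,5,6,9]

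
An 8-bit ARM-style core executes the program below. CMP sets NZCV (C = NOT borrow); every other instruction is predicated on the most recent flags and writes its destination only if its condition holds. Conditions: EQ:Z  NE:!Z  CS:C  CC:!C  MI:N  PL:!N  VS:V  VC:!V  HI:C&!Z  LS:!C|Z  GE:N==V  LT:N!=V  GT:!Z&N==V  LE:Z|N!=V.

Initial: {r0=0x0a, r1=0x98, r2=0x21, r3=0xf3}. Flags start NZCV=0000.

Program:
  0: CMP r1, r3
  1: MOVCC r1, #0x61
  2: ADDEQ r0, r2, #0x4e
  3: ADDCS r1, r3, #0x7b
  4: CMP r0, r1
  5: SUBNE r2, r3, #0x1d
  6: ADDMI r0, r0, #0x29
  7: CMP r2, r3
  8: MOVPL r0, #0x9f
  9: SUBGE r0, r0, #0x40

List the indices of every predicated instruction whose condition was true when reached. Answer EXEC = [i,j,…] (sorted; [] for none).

EXEC = [1,5,6]

0: ✓ CMP  NZCV=1000
1: ✓ MOVCC  r1←0x61
2: · ADDEQ
3: · ADDCS
4: ✓ CMP  NZCV=1000
5: ✓ SUBNE  r2←0xd6
6: ✓ ADDMI  r0←0x33
7: ✓ CMP  NZCV=1000
8: · MOVPL
9: · SUBGE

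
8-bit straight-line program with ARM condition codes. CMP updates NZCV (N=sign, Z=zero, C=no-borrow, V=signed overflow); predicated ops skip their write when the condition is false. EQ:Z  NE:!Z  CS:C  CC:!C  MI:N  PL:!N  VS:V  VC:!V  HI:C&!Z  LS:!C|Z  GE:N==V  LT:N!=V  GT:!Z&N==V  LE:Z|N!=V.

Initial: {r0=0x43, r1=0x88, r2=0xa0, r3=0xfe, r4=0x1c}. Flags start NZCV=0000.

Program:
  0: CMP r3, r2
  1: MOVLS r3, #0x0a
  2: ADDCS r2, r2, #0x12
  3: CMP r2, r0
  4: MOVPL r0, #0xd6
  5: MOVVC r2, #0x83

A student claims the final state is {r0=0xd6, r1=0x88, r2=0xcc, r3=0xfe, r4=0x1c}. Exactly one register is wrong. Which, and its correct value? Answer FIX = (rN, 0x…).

FIX = (r2, 0xb2)

[0] flags=0010 → (cmp)
[1] flags=0010 LS?F → skip
[2] flags=0010 CS?T → r2=0xb2
[3] flags=0011 → (cmp)
[4] flags=0011 PL?T → r0=0xd6
[5] flags=0011 VC?F → skip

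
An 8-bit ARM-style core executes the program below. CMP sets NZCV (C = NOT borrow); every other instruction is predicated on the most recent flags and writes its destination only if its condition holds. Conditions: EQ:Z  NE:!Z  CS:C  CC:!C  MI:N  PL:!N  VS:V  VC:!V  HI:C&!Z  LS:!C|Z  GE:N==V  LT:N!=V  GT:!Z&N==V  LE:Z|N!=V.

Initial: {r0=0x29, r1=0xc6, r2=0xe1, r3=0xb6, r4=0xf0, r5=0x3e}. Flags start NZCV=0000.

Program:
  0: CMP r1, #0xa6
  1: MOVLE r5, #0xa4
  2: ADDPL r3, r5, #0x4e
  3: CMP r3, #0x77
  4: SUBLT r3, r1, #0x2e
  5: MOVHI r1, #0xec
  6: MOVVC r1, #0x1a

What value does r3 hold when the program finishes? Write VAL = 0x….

VAL = 0x98

[0] flags=0010 → (cmp)
[1] flags=0010 LE?F → skip
[2] flags=0010 PL?T → r3=0x8c
[3] flags=0011 → (cmp)
[4] flags=0011 LT?T → r3=0x98
[5] flags=0011 HI?T → r1=0xec
[6] flags=0011 VC?F → skip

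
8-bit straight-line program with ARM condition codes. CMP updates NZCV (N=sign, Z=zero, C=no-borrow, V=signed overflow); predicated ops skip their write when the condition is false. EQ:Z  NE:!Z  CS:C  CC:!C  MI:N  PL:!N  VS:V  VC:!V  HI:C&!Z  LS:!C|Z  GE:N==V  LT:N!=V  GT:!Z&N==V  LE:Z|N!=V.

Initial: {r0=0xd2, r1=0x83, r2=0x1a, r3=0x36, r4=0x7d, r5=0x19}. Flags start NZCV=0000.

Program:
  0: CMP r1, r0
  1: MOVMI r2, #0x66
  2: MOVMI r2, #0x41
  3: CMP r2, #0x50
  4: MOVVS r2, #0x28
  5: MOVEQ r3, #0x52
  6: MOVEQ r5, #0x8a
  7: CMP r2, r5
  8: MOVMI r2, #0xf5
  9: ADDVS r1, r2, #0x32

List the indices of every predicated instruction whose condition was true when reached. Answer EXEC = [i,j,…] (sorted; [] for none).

[0] flags=1000 → (cmp)
[1] flags=1000 MI?T → r2=0x66
[2] flags=1000 MI?T → r2=0x41
[3] flags=1000 → (cmp)
[4] flags=1000 VS?F → skip
[5] flags=1000 EQ?F → skip
[6] flags=1000 EQ?F → skip
[7] flags=0010 → (cmp)
[8] flags=0010 MI?F → skip
[9] flags=0010 VS?F → skip

EXEC = [1,2]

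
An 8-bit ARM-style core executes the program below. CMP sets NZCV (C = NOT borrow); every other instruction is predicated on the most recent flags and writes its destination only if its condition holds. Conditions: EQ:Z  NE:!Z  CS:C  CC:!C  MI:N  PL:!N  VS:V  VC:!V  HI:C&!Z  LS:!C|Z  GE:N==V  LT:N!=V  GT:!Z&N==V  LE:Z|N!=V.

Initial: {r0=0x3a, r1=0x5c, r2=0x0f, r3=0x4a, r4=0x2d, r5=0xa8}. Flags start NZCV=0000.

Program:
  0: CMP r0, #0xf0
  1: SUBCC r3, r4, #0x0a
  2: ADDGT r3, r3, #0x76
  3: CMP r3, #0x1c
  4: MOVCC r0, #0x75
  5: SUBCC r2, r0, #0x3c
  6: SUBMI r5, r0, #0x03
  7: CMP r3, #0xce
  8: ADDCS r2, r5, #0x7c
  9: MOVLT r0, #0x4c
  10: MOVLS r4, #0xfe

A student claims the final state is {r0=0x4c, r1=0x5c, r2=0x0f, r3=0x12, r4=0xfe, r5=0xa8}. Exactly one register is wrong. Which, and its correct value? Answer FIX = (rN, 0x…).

FIX = (r3, 0x99)

[0] flags=0000 → (cmp)
[1] flags=0000 CC?T → r3=0x23
[2] flags=0000 GT?T → r3=0x99
[3] flags=0011 → (cmp)
[4] flags=0011 CC?F → skip
[5] flags=0011 CC?F → skip
[6] flags=0011 MI?F → skip
[7] flags=1000 → (cmp)
[8] flags=1000 CS?F → skip
[9] flags=1000 LT?T → r0=0x4c
[10] flags=1000 LS?T → r4=0xfe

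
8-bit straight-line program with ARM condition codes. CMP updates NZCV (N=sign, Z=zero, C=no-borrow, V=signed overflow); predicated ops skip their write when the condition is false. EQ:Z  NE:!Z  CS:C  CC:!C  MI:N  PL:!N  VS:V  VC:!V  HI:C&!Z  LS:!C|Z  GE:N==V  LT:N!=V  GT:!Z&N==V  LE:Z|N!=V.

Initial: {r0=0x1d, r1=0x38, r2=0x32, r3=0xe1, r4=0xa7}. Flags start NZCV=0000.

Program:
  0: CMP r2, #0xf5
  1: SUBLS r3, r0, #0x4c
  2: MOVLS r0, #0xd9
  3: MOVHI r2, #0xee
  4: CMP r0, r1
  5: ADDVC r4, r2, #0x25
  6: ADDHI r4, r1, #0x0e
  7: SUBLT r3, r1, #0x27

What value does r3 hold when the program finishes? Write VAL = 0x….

VAL = 0x11

[0] flags=0000 → (cmp)
[1] flags=0000 LS?T → r3=0xd1
[2] flags=0000 LS?T → r0=0xd9
[3] flags=0000 HI?F → skip
[4] flags=1010 → (cmp)
[5] flags=1010 VC?T → r4=0x57
[6] flags=1010 HI?T → r4=0x46
[7] flags=1010 LT?T → r3=0x11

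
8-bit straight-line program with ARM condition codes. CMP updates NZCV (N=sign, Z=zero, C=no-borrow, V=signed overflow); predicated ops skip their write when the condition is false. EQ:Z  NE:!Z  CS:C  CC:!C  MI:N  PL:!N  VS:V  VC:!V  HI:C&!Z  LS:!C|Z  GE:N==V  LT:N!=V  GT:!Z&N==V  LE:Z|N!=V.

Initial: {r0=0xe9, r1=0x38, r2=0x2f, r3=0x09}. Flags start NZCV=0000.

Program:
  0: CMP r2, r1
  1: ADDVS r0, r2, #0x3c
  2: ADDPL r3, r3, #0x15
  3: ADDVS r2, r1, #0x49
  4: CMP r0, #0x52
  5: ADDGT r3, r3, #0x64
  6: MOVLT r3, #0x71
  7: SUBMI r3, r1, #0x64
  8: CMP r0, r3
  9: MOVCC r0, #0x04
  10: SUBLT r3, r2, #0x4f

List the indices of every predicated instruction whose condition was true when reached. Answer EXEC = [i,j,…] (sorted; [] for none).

EXEC = [6,7]

0: ✓ CMP  NZCV=1000
1: · ADDVS
2: · ADDPL
3: · ADDVS
4: ✓ CMP  NZCV=1010
5: · ADDGT
6: ✓ MOVLT  r3←0x71
7: ✓ SUBMI  r3←0xd4
8: ✓ CMP  NZCV=0010
9: · MOVCC
10: · SUBLT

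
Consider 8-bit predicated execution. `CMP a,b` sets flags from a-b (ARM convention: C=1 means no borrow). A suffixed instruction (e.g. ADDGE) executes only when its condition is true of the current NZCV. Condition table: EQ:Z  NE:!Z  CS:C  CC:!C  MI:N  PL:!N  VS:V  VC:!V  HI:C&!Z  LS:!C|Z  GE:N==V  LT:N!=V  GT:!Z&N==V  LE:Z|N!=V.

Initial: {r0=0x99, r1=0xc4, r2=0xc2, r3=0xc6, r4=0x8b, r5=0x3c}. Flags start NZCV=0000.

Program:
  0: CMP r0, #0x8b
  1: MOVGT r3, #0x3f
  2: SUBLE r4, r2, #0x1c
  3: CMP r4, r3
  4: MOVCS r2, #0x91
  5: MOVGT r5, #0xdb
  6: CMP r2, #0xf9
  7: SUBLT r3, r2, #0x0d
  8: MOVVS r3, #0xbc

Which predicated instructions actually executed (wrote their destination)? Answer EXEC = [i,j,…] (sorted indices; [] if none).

[0] flags=0010 → (cmp)
[1] flags=0010 GT?T → r3=0x3f
[2] flags=0010 LE?F → skip
[3] flags=0011 → (cmp)
[4] flags=0011 CS?T → r2=0x91
[5] flags=0011 GT?F → skip
[6] flags=1000 → (cmp)
[7] flags=1000 LT?T → r3=0x84
[8] flags=1000 VS?F → skip

EXEC = [1,4,7]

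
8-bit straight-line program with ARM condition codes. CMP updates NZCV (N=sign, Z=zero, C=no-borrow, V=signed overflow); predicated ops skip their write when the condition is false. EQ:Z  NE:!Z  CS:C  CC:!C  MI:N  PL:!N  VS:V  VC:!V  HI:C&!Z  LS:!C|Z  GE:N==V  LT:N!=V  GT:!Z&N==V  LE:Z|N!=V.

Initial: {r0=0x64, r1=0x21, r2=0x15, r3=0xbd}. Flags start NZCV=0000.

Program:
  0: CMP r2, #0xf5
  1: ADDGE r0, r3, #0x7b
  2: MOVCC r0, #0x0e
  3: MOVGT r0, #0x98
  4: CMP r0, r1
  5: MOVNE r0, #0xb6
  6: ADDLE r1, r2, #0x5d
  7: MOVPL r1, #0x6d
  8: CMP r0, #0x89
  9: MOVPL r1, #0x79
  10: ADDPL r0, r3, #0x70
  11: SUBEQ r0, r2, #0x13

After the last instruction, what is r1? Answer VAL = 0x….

[0] flags=0000 → (cmp)
[1] flags=0000 GE?T → r0=0x38
[2] flags=0000 CC?T → r0=0x0e
[3] flags=0000 GT?T → r0=0x98
[4] flags=0011 → (cmp)
[5] flags=0011 NE?T → r0=0xb6
[6] flags=0011 LE?T → r1=0x72
[7] flags=0011 PL?T → r1=0x6d
[8] flags=0010 → (cmp)
[9] flags=0010 PL?T → r1=0x79
[10] flags=0010 PL?T → r0=0x2d
[11] flags=0010 EQ?F → skip

VAL = 0x79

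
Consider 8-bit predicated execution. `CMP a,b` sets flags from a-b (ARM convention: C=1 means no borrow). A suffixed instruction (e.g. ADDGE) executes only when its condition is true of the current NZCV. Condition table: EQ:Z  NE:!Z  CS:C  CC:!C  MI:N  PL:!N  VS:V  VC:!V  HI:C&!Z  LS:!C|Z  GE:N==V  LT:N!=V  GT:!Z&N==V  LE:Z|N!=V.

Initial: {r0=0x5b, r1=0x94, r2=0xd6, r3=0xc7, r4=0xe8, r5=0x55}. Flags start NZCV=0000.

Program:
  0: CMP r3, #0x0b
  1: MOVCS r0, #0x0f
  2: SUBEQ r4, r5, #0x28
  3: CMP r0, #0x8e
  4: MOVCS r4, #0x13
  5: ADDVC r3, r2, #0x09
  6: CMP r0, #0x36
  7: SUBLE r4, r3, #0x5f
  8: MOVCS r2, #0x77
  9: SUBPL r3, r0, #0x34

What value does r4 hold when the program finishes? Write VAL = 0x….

[0] flags=1010 → (cmp)
[1] flags=1010 CS?T → r0=0x0f
[2] flags=1010 EQ?F → skip
[3] flags=1001 → (cmp)
[4] flags=1001 CS?F → skip
[5] flags=1001 VC?F → skip
[6] flags=1000 → (cmp)
[7] flags=1000 LE?T → r4=0x68
[8] flags=1000 CS?F → skip
[9] flags=1000 PL?F → skip

VAL = 0x68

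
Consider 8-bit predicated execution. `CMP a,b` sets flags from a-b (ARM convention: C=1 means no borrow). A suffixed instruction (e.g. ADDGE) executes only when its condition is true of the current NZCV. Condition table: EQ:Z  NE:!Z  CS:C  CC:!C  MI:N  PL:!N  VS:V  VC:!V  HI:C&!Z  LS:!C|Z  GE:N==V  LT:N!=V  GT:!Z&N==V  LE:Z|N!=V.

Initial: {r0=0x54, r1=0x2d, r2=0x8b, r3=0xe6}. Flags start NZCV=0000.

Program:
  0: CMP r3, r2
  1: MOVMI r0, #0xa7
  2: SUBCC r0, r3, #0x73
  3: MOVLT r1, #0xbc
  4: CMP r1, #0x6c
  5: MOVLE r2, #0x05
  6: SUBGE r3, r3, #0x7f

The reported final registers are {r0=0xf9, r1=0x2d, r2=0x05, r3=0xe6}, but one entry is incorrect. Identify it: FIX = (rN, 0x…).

FIX = (r0, 0x54)

[0] flags=0010 → (cmp)
[1] flags=0010 MI?F → skip
[2] flags=0010 CC?F → skip
[3] flags=0010 LT?F → skip
[4] flags=1000 → (cmp)
[5] flags=1000 LE?T → r2=0x05
[6] flags=1000 GE?F → skip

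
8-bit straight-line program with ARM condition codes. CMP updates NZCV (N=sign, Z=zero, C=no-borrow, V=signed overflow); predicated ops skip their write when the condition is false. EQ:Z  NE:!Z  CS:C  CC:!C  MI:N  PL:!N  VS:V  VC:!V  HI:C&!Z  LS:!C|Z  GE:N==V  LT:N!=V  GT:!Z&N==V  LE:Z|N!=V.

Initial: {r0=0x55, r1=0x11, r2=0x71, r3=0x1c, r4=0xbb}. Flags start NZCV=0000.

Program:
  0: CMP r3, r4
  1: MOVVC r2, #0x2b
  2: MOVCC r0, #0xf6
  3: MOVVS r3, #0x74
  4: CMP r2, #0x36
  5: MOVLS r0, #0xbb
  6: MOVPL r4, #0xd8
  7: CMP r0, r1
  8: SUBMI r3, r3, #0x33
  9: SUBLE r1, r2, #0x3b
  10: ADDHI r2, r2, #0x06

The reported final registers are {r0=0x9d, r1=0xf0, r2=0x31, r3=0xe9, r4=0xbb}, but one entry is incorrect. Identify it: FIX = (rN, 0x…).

[0] flags=0000 → (cmp)
[1] flags=0000 VC?T → r2=0x2b
[2] flags=0000 CC?T → r0=0xf6
[3] flags=0000 VS?F → skip
[4] flags=1000 → (cmp)
[5] flags=1000 LS?T → r0=0xbb
[6] flags=1000 PL?F → skip
[7] flags=1010 → (cmp)
[8] flags=1010 MI?T → r3=0xe9
[9] flags=1010 LE?T → r1=0xf0
[10] flags=1010 HI?T → r2=0x31

FIX = (r0, 0xbb)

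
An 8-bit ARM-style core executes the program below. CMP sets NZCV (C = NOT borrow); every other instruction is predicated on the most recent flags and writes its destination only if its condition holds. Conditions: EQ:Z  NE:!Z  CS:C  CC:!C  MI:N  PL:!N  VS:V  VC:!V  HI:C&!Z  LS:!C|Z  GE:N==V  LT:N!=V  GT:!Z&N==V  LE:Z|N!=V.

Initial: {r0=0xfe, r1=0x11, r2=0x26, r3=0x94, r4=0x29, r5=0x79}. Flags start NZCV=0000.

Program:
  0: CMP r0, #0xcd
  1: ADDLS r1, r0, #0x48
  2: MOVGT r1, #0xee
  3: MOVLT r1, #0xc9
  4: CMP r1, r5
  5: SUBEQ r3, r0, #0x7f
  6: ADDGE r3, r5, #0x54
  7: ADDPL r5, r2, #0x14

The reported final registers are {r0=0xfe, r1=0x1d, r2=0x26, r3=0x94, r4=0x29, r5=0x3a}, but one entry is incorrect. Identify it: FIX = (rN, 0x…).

[0] flags=0010 → (cmp)
[1] flags=0010 LS?F → skip
[2] flags=0010 GT?T → r1=0xee
[3] flags=0010 LT?F → skip
[4] flags=0011 → (cmp)
[5] flags=0011 EQ?F → skip
[6] flags=0011 GE?F → skip
[7] flags=0011 PL?T → r5=0x3a

FIX = (r1, 0xee)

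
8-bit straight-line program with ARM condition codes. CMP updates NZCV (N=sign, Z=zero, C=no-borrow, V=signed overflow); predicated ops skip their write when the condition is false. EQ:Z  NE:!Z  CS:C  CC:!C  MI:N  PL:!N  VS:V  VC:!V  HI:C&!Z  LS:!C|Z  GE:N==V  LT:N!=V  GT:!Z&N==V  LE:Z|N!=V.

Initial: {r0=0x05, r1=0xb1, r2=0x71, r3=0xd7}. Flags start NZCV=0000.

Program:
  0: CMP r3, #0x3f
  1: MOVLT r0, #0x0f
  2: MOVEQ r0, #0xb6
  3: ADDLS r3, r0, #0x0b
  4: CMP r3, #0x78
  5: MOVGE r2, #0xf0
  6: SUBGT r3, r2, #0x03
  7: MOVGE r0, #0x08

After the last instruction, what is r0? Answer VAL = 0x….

VAL = 0x0f

[0] flags=1010 → (cmp)
[1] flags=1010 LT?T → r0=0x0f
[2] flags=1010 EQ?F → skip
[3] flags=1010 LS?F → skip
[4] flags=0011 → (cmp)
[5] flags=0011 GE?F → skip
[6] flags=0011 GT?F → skip
[7] flags=0011 GE?F → skip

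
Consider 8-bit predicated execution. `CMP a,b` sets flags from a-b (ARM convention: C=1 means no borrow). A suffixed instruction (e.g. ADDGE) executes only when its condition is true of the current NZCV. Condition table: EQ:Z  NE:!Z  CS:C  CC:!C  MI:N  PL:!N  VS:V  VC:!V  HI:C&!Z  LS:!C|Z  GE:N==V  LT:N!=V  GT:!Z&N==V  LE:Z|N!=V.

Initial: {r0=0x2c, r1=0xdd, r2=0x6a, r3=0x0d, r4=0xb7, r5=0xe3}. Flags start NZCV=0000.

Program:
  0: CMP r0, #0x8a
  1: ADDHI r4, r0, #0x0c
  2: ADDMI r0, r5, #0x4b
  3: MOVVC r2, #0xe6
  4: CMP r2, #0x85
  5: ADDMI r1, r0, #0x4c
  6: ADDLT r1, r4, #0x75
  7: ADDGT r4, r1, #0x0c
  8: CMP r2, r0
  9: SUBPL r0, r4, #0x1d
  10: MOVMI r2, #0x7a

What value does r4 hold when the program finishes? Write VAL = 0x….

VAL = 0x86

[0] flags=1001 → (cmp)
[1] flags=1001 HI?F → skip
[2] flags=1001 MI?T → r0=0x2e
[3] flags=1001 VC?F → skip
[4] flags=1001 → (cmp)
[5] flags=1001 MI?T → r1=0x7a
[6] flags=1001 LT?F → skip
[7] flags=1001 GT?T → r4=0x86
[8] flags=0010 → (cmp)
[9] flags=0010 PL?T → r0=0x69
[10] flags=0010 MI?F → skip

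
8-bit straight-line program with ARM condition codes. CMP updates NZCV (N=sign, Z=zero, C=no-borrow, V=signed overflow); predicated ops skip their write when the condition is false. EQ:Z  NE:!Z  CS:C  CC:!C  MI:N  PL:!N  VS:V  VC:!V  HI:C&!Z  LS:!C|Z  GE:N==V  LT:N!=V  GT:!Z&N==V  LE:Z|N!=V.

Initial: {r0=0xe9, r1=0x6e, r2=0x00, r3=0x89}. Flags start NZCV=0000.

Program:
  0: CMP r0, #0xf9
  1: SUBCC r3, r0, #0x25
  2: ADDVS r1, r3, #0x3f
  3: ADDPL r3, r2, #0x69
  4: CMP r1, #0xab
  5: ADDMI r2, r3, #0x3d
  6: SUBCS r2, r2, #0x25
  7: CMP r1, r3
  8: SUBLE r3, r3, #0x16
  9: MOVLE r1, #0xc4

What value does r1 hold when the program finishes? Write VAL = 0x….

[0] flags=1000 → (cmp)
[1] flags=1000 CC?T → r3=0xc4
[2] flags=1000 VS?F → skip
[3] flags=1000 PL?F → skip
[4] flags=1001 → (cmp)
[5] flags=1001 MI?T → r2=0x01
[6] flags=1001 CS?F → skip
[7] flags=1001 → (cmp)
[8] flags=1001 LE?F → skip
[9] flags=1001 LE?F → skip

VAL = 0x6e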